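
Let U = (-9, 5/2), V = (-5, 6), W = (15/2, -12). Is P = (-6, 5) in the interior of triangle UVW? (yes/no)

Barycentric coordinates of P: (122/463, 339/463, 2/463).
The three coordinates are positive, positive, positive; a point is interior exactly when all three are positive.

yes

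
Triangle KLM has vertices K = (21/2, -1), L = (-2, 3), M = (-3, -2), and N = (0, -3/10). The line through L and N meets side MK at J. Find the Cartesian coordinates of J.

Barycentric coordinates of N with respect to KLM: (1/5, 3/10, 1/2).
On side MK the L-coordinate is zero; dropping N's L-weight 3/10 and renormalizing the remaining 1/2 : 1/5 gives weights 5/7, 2/7 on M, K.
J = (5/7)·(-3, -2) + (2/7)·(21/2, -1) = (6/7, -12/7).

(6/7, -12/7)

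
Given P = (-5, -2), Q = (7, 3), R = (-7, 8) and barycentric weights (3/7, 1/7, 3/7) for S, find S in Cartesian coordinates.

(-29/7, 3)

S = (3/7)·P + (1/7)·Q + (3/7)·R.
x-coordinate: (3/7)·(-5) + (1/7)·7 + (3/7)·(-7) = -29/7.
y-coordinate: (3/7)·(-2) + (1/7)·3 + (3/7)·8 = 3.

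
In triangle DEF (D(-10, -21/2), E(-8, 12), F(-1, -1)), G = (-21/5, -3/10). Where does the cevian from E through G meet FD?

Barycentric coordinates of G with respect to DEF: (1/5, 1/5, 3/5).
On side FD the E-coordinate is zero; dropping G's E-weight 1/5 and renormalizing the remaining 3/5 : 1/5 gives weights 3/4, 1/4 on F, D.
H = (3/4)·(-1, -1) + (1/4)·(-10, -21/2) = (-13/4, -27/8).

(-13/4, -27/8)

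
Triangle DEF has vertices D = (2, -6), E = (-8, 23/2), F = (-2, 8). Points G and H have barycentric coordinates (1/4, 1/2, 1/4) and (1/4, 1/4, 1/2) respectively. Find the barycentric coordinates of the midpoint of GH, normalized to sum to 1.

Since both coordinate triples sum to 1, the midpoint's barycentrics are the componentwise average.
(1/4+1/4)/2 = 1/4; similarly 3/8 and 3/8.

(1/4, 3/8, 3/8)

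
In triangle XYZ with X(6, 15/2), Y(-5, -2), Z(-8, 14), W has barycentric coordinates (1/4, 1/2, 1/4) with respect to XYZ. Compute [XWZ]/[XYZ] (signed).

The signed ratio [XWZ]/[XYZ] equals the barycentric coordinate of W at vertex Y, which is 1/2.

1/2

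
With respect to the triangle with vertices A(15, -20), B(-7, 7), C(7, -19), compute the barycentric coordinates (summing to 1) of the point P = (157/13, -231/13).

Signed area of the reference triangle: [ABC] = ½·(15·(7−(-19)) + (-7)·(-19−(-20)) + 7·(-20−7)) = ½·(390 − 7 − 189) = 97.
[PBC] = ½·((157/13)·(7−(-19)) + (-7)·(-19−(-231/13)) + 7·(-231/13−7)) = ½·(314 + 112/13 − 2254/13) = 970/13, so the A-coordinate is (970/13)/97 = 10/13.
[APC] = ½·(15·(-231/13−(-19)) + (157/13)·(-19−(-20)) + 7·(-20−(-231/13))) = ½·(240/13 + 157/13 − 203/13) = 97/13, so the B-coordinate is 1/13.
[ABP] = ½·(15·(7−(-231/13)) + (-7)·(-231/13−(-20)) + (157/13)·(-20−7)) = ½·(4830/13 − 203/13 − 4239/13) = 194/13, so the C-coordinate is 2/13.

(10/13, 1/13, 2/13)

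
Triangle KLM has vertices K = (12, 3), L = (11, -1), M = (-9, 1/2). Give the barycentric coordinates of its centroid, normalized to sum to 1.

The centroid is the average of the vertices, so each weight is 1/3.

(1/3, 1/3, 1/3)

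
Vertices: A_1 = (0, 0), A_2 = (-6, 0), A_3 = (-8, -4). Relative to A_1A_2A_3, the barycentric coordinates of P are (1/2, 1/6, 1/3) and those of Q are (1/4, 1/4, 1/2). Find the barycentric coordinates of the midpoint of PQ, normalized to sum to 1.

Since both coordinate triples sum to 1, the midpoint's barycentrics are the componentwise average.
(1/2+1/4)/2 = 3/8; similarly 5/24 and 5/12.

(3/8, 5/24, 5/12)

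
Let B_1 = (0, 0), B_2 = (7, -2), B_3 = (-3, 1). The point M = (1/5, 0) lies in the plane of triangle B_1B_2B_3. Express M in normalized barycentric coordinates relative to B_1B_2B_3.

Signed area of the reference triangle: [B_1B_2B_3] = ½·(0·(-2−1) + 7·(1−0) + (-3)·(0−(-2))) = ½·(0 + 7 − 6) = 1/2.
[MB_2B_3] = ½·((1/5)·(-2−1) + 7·(1−0) + (-3)·(0−(-2))) = ½·(-3/5 + 7 − 6) = 1/5, so the B_1-coordinate is (1/5)/(1/2) = 2/5.
[B_1MB_3] = ½·(0·(0−1) + (1/5)·(1−0) + (-3)·(0−0)) = ½·(0 + 1/5 + 0) = 1/10, so the B_2-coordinate is 1/5.
[B_1B_2M] = ½·(0·(-2−0) + 7·(0−0) + (1/5)·(0−(-2))) = ½·(0 + 0 + 2/5) = 1/5, so the B_3-coordinate is 2/5.

(2/5, 1/5, 2/5)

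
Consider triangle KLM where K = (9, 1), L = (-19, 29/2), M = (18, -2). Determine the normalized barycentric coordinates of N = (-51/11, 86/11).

(3/11, 6/11, 2/11)

Signed area of the reference triangle: [KLM] = ½·(9·(29/2−(-2)) + (-19)·(-2−1) + 18·(1−(29/2))) = ½·(297/2 + 57 − 243) = -75/4.
[NLM] = ½·((-51/11)·(29/2−(-2)) + (-19)·(-2−(86/11)) + 18·(86/11−(29/2))) = ½·(-153/2 + 2052/11 − 1323/11) = -225/44, so the K-coordinate is (-225/44)/(-75/4) = 3/11.
[KNM] = ½·(9·(86/11−(-2)) + (-51/11)·(-2−1) + 18·(1−(86/11))) = ½·(972/11 + 153/11 − 1350/11) = -225/22, so the L-coordinate is 6/11.
[KLN] = ½·(9·(29/2−(86/11)) + (-19)·(86/11−1) + (-51/11)·(1−(29/2))) = ½·(1323/22 − 1425/11 + 1377/22) = -75/22, so the M-coordinate is 2/11.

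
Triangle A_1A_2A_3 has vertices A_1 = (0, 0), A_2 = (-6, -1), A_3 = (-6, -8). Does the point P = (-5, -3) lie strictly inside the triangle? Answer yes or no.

Barycentric coordinates of P: (1/6, 11/21, 13/42).
The three coordinates are positive, positive, positive; a point is interior exactly when all three are positive.

yes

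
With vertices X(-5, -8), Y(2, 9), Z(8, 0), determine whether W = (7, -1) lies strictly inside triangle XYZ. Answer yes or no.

no

Barycentric coordinates of W: (1/11, -1/33, 31/33).
The three coordinates are positive, negative, positive; a point is interior exactly when all three are positive.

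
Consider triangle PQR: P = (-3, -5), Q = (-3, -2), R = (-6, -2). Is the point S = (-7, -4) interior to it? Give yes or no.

Barycentric coordinates of S: (2/3, -1, 4/3).
The three coordinates are positive, negative, positive; a point is interior exactly when all three are positive.

no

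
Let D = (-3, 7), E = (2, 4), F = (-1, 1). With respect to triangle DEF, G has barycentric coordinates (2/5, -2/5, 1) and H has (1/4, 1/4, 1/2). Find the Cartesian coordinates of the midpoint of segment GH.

(-15/8, 109/40)

Barycentric coordinates of the midpoint are the average: (13/40, -3/40, 3/4).
Converting: (13/40)·D + (-3/40)·E + (3/4)·F = (-15/8, 109/40).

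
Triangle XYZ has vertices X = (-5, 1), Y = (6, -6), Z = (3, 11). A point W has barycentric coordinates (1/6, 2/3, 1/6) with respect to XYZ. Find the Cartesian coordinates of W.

W = (1/6)·X + (2/3)·Y + (1/6)·Z.
x-coordinate: (1/6)·(-5) + (2/3)·6 + (1/6)·3 = 11/3.
y-coordinate: (1/6)·1 + (2/3)·(-6) + (1/6)·11 = -2.

(11/3, -2)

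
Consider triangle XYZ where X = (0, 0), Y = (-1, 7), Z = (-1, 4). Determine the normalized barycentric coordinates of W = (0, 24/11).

Signed area of the reference triangle: [XYZ] = ½·(0·(7−4) + (-1)·(4−0) + (-1)·(0−7)) = ½·(0 − 4 + 7) = 3/2.
[WYZ] = ½·(0·(7−4) + (-1)·(4−(24/11)) + (-1)·(24/11−7)) = ½·(0 − 20/11 + 53/11) = 3/2, so the X-coordinate is (3/2)/(3/2) = 1.
[XWZ] = ½·(0·(24/11−4) + 0·(4−0) + (-1)·(0−(24/11))) = ½·(0 + 0 + 24/11) = 12/11, so the Y-coordinate is 8/11.
[XYW] = ½·(0·(7−(24/11)) + (-1)·(24/11−0) + 0·(0−7)) = ½·(0 − 24/11 + 0) = -12/11, so the Z-coordinate is -8/11.
Check: 1 + 8/11 − 8/11 = 1.

(1, 8/11, -8/11)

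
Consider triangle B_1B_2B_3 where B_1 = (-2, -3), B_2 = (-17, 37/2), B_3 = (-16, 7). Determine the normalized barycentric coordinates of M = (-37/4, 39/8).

(1/2, 1/4, 1/4)

Signed area of the reference triangle: [B_1B_2B_3] = ½·((-2)·(37/2−7) + (-17)·(7−(-3)) + (-16)·(-3−(37/2))) = ½·(-23 − 170 + 344) = 151/2.
[MB_2B_3] = ½·((-37/4)·(37/2−7) + (-17)·(7−(39/8)) + (-16)·(39/8−(37/2))) = ½·(-851/8 − 289/8 + 218) = 151/4, so the B_1-coordinate is (151/4)/(151/2) = 1/2.
[B_1MB_3] = ½·((-2)·(39/8−7) + (-37/4)·(7−(-3)) + (-16)·(-3−(39/8))) = ½·(17/4 − 185/2 + 126) = 151/8, so the B_2-coordinate is 1/4.
[B_1B_2M] = ½·((-2)·(37/2−(39/8)) + (-17)·(39/8−(-3)) + (-37/4)·(-3−(37/2))) = ½·(-109/4 − 1071/8 + 1591/8) = 151/8, so the B_3-coordinate is 1/4.
Check: 1/2 + 1/4 + 1/4 = 1.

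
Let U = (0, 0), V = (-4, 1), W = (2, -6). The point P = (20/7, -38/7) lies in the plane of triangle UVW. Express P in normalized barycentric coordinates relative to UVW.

Signed area of the reference triangle: [UVW] = ½·(0·(1−(-6)) + (-4)·(-6−0) + 2·(0−1)) = ½·(0 + 24 − 2) = 11.
[PVW] = ½·((20/7)·(1−(-6)) + (-4)·(-6−(-38/7)) + 2·(-38/7−1)) = ½·(20 + 16/7 − 90/7) = 33/7, so the U-coordinate is (33/7)/11 = 3/7.
[UPW] = ½·(0·(-38/7−(-6)) + (20/7)·(-6−0) + 2·(0−(-38/7))) = ½·(0 − 120/7 + 76/7) = -22/7, so the V-coordinate is -2/7.
[UVP] = ½·(0·(1−(-38/7)) + (-4)·(-38/7−0) + (20/7)·(0−1)) = ½·(0 + 152/7 − 20/7) = 66/7, so the W-coordinate is 6/7.

(3/7, -2/7, 6/7)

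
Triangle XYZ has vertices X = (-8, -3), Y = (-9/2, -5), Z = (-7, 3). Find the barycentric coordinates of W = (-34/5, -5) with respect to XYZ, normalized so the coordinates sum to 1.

Signed area of the reference triangle: [XYZ] = ½·((-8)·(-5−3) + (-9/2)·(3−(-3)) + (-7)·(-3−(-5))) = ½·(64 − 27 − 14) = 23/2.
[WYZ] = ½·((-34/5)·(-5−3) + (-9/2)·(3−(-5)) + (-7)·(-5−(-5))) = ½·(272/5 − 36 + 0) = 46/5, so the X-coordinate is (46/5)/(23/2) = 4/5.
[XWZ] = ½·((-8)·(-5−3) + (-34/5)·(3−(-3)) + (-7)·(-3−(-5))) = ½·(64 − 204/5 − 14) = 23/5, so the Y-coordinate is 2/5.
[XYW] = ½·((-8)·(-5−(-5)) + (-9/2)·(-5−(-3)) + (-34/5)·(-3−(-5))) = ½·(0 + 9 − 68/5) = -23/10, so the Z-coordinate is -1/5.
Check: 4/5 + 2/5 − 1/5 = 1.

(4/5, 2/5, -1/5)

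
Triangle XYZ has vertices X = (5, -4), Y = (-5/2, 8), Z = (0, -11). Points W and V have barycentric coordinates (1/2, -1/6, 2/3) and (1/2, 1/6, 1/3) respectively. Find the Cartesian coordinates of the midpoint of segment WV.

Barycentric coordinates of the midpoint are the average: (1/2, 0, 1/2).
Converting: (1/2)·X + 0·Y + (1/2)·Z = (5/2, -15/2).

(5/2, -15/2)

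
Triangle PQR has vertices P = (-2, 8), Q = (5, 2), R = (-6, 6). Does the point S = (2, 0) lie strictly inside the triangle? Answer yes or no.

Barycentric coordinates of S: (-17/19, 20/19, 16/19).
The three coordinates are negative, positive, positive; a point is interior exactly when all three are positive.

no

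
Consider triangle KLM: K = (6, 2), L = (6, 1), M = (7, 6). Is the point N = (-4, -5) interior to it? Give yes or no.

Barycentric coordinates of N: (44, -33, -10).
The three coordinates are positive, negative, negative; a point is interior exactly when all three are positive.

no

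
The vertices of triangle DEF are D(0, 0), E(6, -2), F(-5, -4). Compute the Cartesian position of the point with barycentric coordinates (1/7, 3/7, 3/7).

(3/7, -18/7)

G = (1/7)·D + (3/7)·E + (3/7)·F.
x-coordinate: (1/7)·0 + (3/7)·6 + (3/7)·(-5) = 3/7.
y-coordinate: (1/7)·0 + (3/7)·(-2) + (3/7)·(-4) = -18/7.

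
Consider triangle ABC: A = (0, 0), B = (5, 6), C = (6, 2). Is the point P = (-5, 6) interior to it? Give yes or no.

no

Barycentric coordinates of P: (20/13, 23/13, -30/13).
The three coordinates are positive, positive, negative; a point is interior exactly when all three are positive.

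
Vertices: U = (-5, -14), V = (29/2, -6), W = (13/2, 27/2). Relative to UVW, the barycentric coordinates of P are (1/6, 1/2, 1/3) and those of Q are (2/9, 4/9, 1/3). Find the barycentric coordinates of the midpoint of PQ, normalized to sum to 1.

(7/36, 17/36, 1/3)

Since both coordinate triples sum to 1, the midpoint's barycentrics are the componentwise average.
(1/6+2/9)/2 = 7/36; similarly 17/36 and 1/3.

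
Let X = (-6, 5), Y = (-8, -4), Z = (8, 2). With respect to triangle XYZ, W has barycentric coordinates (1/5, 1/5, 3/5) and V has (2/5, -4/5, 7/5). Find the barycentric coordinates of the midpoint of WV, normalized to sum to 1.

(3/10, -3/10, 1)

Since both coordinate triples sum to 1, the midpoint's barycentrics are the componentwise average.
(1/5+2/5)/2 = 3/10; similarly -3/10 and 1.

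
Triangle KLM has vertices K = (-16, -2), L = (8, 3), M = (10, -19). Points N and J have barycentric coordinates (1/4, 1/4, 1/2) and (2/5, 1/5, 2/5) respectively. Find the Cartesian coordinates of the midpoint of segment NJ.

(11/10, -341/40)

Barycentric coordinates of the midpoint are the average: (13/40, 9/40, 9/20).
Converting: (13/40)·K + (9/40)·L + (9/20)·M = (11/10, -341/40).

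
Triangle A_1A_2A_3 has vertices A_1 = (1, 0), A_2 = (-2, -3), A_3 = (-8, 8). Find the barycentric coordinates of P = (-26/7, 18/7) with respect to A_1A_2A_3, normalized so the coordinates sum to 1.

Signed area of the reference triangle: [A_1A_2A_3] = ½·(1·(-3−8) + (-2)·(8−0) + (-8)·(0−(-3))) = ½·(-11 − 16 − 24) = -51/2.
[PA_2A_3] = ½·((-26/7)·(-3−8) + (-2)·(8−(18/7)) + (-8)·(18/7−(-3))) = ½·(286/7 − 76/7 − 312/7) = -51/7, so the A_1-coordinate is (-51/7)/(-51/2) = 2/7.
[A_1PA_3] = ½·(1·(18/7−8) + (-26/7)·(8−0) + (-8)·(0−(18/7))) = ½·(-38/7 − 208/7 + 144/7) = -51/7, so the A_2-coordinate is 2/7.
[A_1A_2P] = ½·(1·(-3−(18/7)) + (-2)·(18/7−0) + (-26/7)·(0−(-3))) = ½·(-39/7 − 36/7 − 78/7) = -153/14, so the A_3-coordinate is 3/7.

(2/7, 2/7, 3/7)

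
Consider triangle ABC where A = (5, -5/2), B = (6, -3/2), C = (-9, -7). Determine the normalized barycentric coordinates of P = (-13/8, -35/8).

Signed area of the reference triangle: [ABC] = ½·(5·(-3/2−(-7)) + 6·(-7−(-5/2)) + (-9)·(-5/2−(-3/2))) = ½·(55/2 − 27 + 9) = 19/4.
[PBC] = ½·((-13/8)·(-3/2−(-7)) + 6·(-7−(-35/8)) + (-9)·(-35/8−(-3/2))) = ½·(-143/16 − 63/4 + 207/8) = 19/32, so the A-coordinate is (19/32)/(19/4) = 1/8.
[APC] = ½·(5·(-35/8−(-7)) + (-13/8)·(-7−(-5/2)) + (-9)·(-5/2−(-35/8))) = ½·(105/8 + 117/16 − 135/8) = 57/32, so the B-coordinate is 3/8.
[ABP] = ½·(5·(-3/2−(-35/8)) + 6·(-35/8−(-5/2)) + (-13/8)·(-5/2−(-3/2))) = ½·(115/8 − 45/4 + 13/8) = 19/8, so the C-coordinate is 1/2.

(1/8, 3/8, 1/2)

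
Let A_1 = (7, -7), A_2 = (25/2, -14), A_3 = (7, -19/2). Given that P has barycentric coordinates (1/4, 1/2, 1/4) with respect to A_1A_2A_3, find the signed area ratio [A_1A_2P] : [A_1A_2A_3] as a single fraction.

1/4

The signed ratio [A_1A_2P]/[A_1A_2A_3] equals the barycentric coordinate of P at vertex A_3, which is 1/4.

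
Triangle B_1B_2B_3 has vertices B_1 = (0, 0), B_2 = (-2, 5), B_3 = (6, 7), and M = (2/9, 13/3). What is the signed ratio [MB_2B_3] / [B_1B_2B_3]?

[B_1B_2B_3] = ½·(0·(5−7) + (-2)·(7−0) + 6·(0−5)) = ½·(0 − 14 − 30) = -22.
[MB_2B_3] = ½·((2/9)·(5−7) + (-2)·(7−(13/3)) + 6·(13/3−5)) = ½·(-4/9 − 16/3 − 4) = -44/9, so the ratio is (-44/9)/(-22) = 2/9.

2/9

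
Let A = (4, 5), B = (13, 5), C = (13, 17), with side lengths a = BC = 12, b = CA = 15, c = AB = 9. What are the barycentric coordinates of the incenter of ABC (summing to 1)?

The incenter has barycentric coordinates proportional to the opposite side lengths: (12 : 15 : 9).
Normalizing by 12+15+9 = 36 gives (1/3, 5/12, 1/4).

(1/3, 5/12, 1/4)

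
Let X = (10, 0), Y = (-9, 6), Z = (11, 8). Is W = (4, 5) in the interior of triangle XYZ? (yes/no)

Barycentric coordinates of W: (23/79, 53/158, 59/158).
The three coordinates are positive, positive, positive; a point is interior exactly when all three are positive.

yes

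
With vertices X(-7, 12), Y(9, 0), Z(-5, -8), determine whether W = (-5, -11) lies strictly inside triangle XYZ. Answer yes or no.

Barycentric coordinates of W: (-21/148, -3/148, 43/37).
The three coordinates are negative, negative, positive; a point is interior exactly when all three are positive.

no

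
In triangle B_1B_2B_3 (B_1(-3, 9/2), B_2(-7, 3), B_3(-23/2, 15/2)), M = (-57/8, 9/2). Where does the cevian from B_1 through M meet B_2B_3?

Barycentric coordinates of M with respect to B_1B_2B_3: (1/4, 1/2, 1/4).
On side B_2B_3 the B_1-coordinate is zero; dropping M's B_1-weight 1/4 and renormalizing the remaining 1/2 : 1/4 gives weights 2/3, 1/3 on B_2, B_3.
N = (2/3)·(-7, 3) + (1/3)·(-23/2, 15/2) = (-17/2, 9/2).

(-17/2, 9/2)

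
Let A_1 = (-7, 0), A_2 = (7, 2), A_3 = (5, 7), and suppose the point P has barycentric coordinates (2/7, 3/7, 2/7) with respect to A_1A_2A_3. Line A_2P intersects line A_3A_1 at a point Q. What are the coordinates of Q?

Line A_2P meets A_3A_1 where the A_2-coordinate vanishes; zeroing P's A_2-weight and renormalizing leaves A_3, A_1-weights 2/7 : 2/7 → (1/2, 1/2).
So Q = (1/2)·A_3 + (1/2)·A_1 = (-1, 7/2).

(-1, 7/2)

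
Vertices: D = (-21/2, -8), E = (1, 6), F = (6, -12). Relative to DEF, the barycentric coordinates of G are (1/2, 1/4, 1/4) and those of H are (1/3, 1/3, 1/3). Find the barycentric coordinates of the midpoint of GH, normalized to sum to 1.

Since both coordinate triples sum to 1, the midpoint's barycentrics are the componentwise average.
(1/2+1/3)/2 = 5/12; similarly 7/24 and 7/24.

(5/12, 7/24, 7/24)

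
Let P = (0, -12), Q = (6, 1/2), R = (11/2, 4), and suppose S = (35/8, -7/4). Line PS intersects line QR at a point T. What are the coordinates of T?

(35/6, 5/3)

Barycentric coordinates of S with respect to PQR: (1/4, 1/2, 1/4).
On side QR the P-coordinate is zero; dropping S's P-weight 1/4 and renormalizing the remaining 1/2 : 1/4 gives weights 2/3, 1/3 on Q, R.
T = (2/3)·(6, 1/2) + (1/3)·(11/2, 4) = (35/6, 5/3).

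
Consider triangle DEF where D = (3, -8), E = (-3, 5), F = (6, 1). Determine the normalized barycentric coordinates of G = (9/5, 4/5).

(1/5, 2/5, 2/5)

Signed area of the reference triangle: [DEF] = ½·(3·(5−1) + (-3)·(1−(-8)) + 6·(-8−5)) = ½·(12 − 27 − 78) = -93/2.
[GEF] = ½·((9/5)·(5−1) + (-3)·(1−(4/5)) + 6·(4/5−5)) = ½·(36/5 − 3/5 − 126/5) = -93/10, so the D-coordinate is (-93/10)/(-93/2) = 1/5.
[DGF] = ½·(3·(4/5−1) + (9/5)·(1−(-8)) + 6·(-8−(4/5))) = ½·(-3/5 + 81/5 − 264/5) = -93/5, so the E-coordinate is 2/5.
[DEG] = ½·(3·(5−(4/5)) + (-3)·(4/5−(-8)) + (9/5)·(-8−5)) = ½·(63/5 − 132/5 − 117/5) = -93/5, so the F-coordinate is 2/5.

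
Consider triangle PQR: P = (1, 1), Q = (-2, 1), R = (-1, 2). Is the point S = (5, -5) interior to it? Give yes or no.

no

Barycentric coordinates of S: (13/3, 8/3, -6).
The three coordinates are positive, positive, negative; a point is interior exactly when all three are positive.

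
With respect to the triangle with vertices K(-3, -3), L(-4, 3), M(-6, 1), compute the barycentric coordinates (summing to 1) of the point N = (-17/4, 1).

Signed area of the reference triangle: [KLM] = ½·((-3)·(3−1) + (-4)·(1−(-3)) + (-6)·(-3−3)) = ½·(-6 − 16 + 36) = 7.
[NLM] = ½·((-17/4)·(3−1) + (-4)·(1−1) + (-6)·(1−3)) = ½·(-17/2 + 0 + 12) = 7/4, so the K-coordinate is (7/4)/7 = 1/4.
[KNM] = ½·((-3)·(1−1) + (-17/4)·(1−(-3)) + (-6)·(-3−1)) = ½·(0 − 17 + 24) = 7/2, so the L-coordinate is 1/2.
[KLN] = ½·((-3)·(3−1) + (-4)·(1−(-3)) + (-17/4)·(-3−3)) = ½·(-6 − 16 + 51/2) = 7/4, so the M-coordinate is 1/4.

(1/4, 1/2, 1/4)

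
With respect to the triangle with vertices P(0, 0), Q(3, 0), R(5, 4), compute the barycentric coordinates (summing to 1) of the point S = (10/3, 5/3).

Signed area of the reference triangle: [PQR] = ½·(0·(0−4) + 3·(4−0) + 5·(0−0)) = ½·(0 + 12 + 0) = 6.
[SQR] = ½·((10/3)·(0−4) + 3·(4−(5/3)) + 5·(5/3−0)) = ½·(-40/3 + 7 + 25/3) = 1, so the P-coordinate is 1/6 = 1/6.
[PSR] = ½·(0·(5/3−4) + (10/3)·(4−0) + 5·(0−(5/3))) = ½·(0 + 40/3 − 25/3) = 5/2, so the Q-coordinate is 5/12.
[PQS] = ½·(0·(0−(5/3)) + 3·(5/3−0) + (10/3)·(0−0)) = ½·(0 + 5 + 0) = 5/2, so the R-coordinate is 5/12.
Check: 1/6 + 5/12 + 5/12 = 1.

(1/6, 5/12, 5/12)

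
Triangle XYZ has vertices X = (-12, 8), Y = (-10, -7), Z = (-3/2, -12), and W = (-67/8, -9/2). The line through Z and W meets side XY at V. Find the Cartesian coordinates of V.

(-32/3, -2)

Barycentric coordinates of W with respect to XYZ: (1/4, 1/2, 1/4).
On side XY the Z-coordinate is zero; dropping W's Z-weight 1/4 and renormalizing the remaining 1/4 : 1/2 gives weights 1/3, 2/3 on X, Y.
V = (1/3)·(-12, 8) + (2/3)·(-10, -7) = (-32/3, -2).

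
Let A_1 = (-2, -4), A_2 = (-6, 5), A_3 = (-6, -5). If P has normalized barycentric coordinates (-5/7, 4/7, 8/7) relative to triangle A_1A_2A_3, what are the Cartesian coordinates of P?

P = (-5/7)·A_1 + (4/7)·A_2 + (8/7)·A_3.
x-coordinate: (-5/7)·(-2) + (4/7)·(-6) + (8/7)·(-6) = -62/7.
y-coordinate: (-5/7)·(-4) + (4/7)·5 + (8/7)·(-5) = 0.

(-62/7, 0)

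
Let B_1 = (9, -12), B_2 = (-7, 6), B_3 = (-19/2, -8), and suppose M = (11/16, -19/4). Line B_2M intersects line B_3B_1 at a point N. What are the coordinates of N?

Barycentric coordinates of M with respect to B_1B_2B_3: (1/2, 3/8, 1/8).
On side B_3B_1 the B_2-coordinate is zero; dropping M's B_2-weight 3/8 and renormalizing the remaining 1/8 : 1/2 gives weights 1/5, 4/5 on B_3, B_1.
N = (1/5)·(-19/2, -8) + (4/5)·(9, -12) = (53/10, -56/5).

(53/10, -56/5)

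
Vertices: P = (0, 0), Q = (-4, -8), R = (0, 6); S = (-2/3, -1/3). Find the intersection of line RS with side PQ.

Barycentric coordinates of S with respect to PQR: (2/3, 1/6, 1/6).
On side PQ the R-coordinate is zero; dropping S's R-weight 1/6 and renormalizing the remaining 2/3 : 1/6 gives weights 4/5, 1/5 on P, Q.
T = (4/5)·(0, 0) + (1/5)·(-4, -8) = (-4/5, -8/5).

(-4/5, -8/5)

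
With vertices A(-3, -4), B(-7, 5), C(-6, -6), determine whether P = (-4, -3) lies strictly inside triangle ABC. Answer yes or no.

yes

Barycentric coordinates of P: (5/7, 1/7, 1/7).
The three coordinates are positive, positive, positive; a point is interior exactly when all three are positive.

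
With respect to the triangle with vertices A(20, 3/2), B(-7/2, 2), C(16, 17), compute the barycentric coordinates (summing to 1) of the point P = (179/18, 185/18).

Signed area of the reference triangle: [ABC] = ½·(20·(2−17) + (-7/2)·(17−(3/2)) + 16·(3/2−2)) = ½·(-300 − 217/4 − 8) = -1449/8.
[PBC] = ½·((179/18)·(2−17) + (-7/2)·(17−(185/18)) + 16·(185/18−2)) = ½·(-895/6 − 847/36 + 1192/9) = -161/8, so the A-coordinate is (-161/8)/(-1449/8) = 1/9.
[APC] = ½·(20·(185/18−17) + (179/18)·(17−(3/2)) + 16·(3/2−(185/18))) = ½·(-1210/9 + 5549/36 − 1264/9) = -483/8, so the B-coordinate is 1/3.
[ABP] = ½·(20·(2−(185/18)) + (-7/2)·(185/18−(3/2)) + (179/18)·(3/2−2)) = ½·(-1490/9 − 553/18 − 179/36) = -805/8, so the C-coordinate is 5/9.

(1/9, 1/3, 5/9)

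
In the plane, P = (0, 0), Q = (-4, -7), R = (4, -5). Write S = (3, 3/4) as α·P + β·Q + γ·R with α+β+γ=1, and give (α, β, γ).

Signed area of the reference triangle: [PQR] = ½·(0·(-7−(-5)) + (-4)·(-5−0) + 4·(0−(-7))) = ½·(0 + 20 + 28) = 24.
[SQR] = ½·(3·(-7−(-5)) + (-4)·(-5−(3/4)) + 4·(3/4−(-7))) = ½·(-6 + 23 + 31) = 24, so the P-coordinate is 24/24 = 1.
[PSR] = ½·(0·(3/4−(-5)) + 3·(-5−0) + 4·(0−(3/4))) = ½·(0 − 15 − 3) = -9, so the Q-coordinate is -3/8.
[PQS] = ½·(0·(-7−(3/4)) + (-4)·(3/4−0) + 3·(0−(-7))) = ½·(0 − 3 + 21) = 9, so the R-coordinate is 3/8.
Check: 1 − 3/8 + 3/8 = 1.

(1, -3/8, 3/8)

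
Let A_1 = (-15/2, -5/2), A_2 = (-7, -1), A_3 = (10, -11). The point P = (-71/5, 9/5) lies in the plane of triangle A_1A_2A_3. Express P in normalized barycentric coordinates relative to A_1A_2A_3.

(4/5, 3/5, -2/5)

Signed area of the reference triangle: [A_1A_2A_3] = ½·((-15/2)·(-1−(-11)) + (-7)·(-11−(-5/2)) + 10·(-5/2−(-1))) = ½·(-75 + 119/2 − 15) = -61/4.
[PA_2A_3] = ½·((-71/5)·(-1−(-11)) + (-7)·(-11−(9/5)) + 10·(9/5−(-1))) = ½·(-142 + 448/5 + 28) = -61/5, so the A_1-coordinate is (-61/5)/(-61/4) = 4/5.
[A_1PA_3] = ½·((-15/2)·(9/5−(-11)) + (-71/5)·(-11−(-5/2)) + 10·(-5/2−(9/5))) = ½·(-96 + 1207/10 − 43) = -183/20, so the A_2-coordinate is 3/5.
[A_1A_2P] = ½·((-15/2)·(-1−(9/5)) + (-7)·(9/5−(-5/2)) + (-71/5)·(-5/2−(-1))) = ½·(21 − 301/10 + 213/10) = 61/10, so the A_3-coordinate is -2/5.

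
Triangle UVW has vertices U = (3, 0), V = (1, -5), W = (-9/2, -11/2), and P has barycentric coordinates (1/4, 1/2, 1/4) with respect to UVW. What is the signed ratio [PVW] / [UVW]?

1/4

The signed ratio [PVW]/[UVW] equals the barycentric coordinate of P at vertex U, which is 1/4.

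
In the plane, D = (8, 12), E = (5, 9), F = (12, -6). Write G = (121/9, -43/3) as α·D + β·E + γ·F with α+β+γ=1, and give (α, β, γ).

Signed area of the reference triangle: [DEF] = ½·(8·(9−(-6)) + 5·(-6−12) + 12·(12−9)) = ½·(120 − 90 + 36) = 33.
[GEF] = ½·((121/9)·(9−(-6)) + 5·(-6−(-43/3)) + 12·(-43/3−9)) = ½·(605/3 + 125/3 − 280) = -55/3, so the D-coordinate is (-55/3)/33 = -5/9.
[DGF] = ½·(8·(-43/3−(-6)) + (121/9)·(-6−12) + 12·(12−(-43/3))) = ½·(-200/3 − 242 + 316) = 11/3, so the E-coordinate is 1/9.
[DEG] = ½·(8·(9−(-43/3)) + 5·(-43/3−12) + (121/9)·(12−9)) = ½·(560/3 − 395/3 + 121/3) = 143/3, so the F-coordinate is 13/9.
Check: -5/9 + 1/9 + 13/9 = 1.

(-5/9, 1/9, 13/9)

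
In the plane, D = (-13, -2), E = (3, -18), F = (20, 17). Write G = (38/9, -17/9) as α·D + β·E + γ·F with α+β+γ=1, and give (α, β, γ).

(5/18, 7/18, 1/3)

Signed area of the reference triangle: [DEF] = ½·((-13)·(-18−17) + 3·(17−(-2)) + 20·(-2−(-18))) = ½·(455 + 57 + 320) = 416.
[GEF] = ½·((38/9)·(-18−17) + 3·(17−(-17/9)) + 20·(-17/9−(-18))) = ½·(-1330/9 + 170/3 + 2900/9) = 1040/9, so the D-coordinate is (1040/9)/416 = 5/18.
[DGF] = ½·((-13)·(-17/9−17) + (38/9)·(17−(-2)) + 20·(-2−(-17/9))) = ½·(2210/9 + 722/9 − 20/9) = 1456/9, so the E-coordinate is 7/18.
[DEG] = ½·((-13)·(-18−(-17/9)) + 3·(-17/9−(-2)) + (38/9)·(-2−(-18))) = ½·(1885/9 + 1/3 + 608/9) = 416/3, so the F-coordinate is 1/3.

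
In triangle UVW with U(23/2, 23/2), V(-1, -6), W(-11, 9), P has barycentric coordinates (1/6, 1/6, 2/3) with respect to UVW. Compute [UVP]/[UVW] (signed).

2/3

The signed ratio [UVP]/[UVW] equals the barycentric coordinate of P at vertex W, which is 2/3.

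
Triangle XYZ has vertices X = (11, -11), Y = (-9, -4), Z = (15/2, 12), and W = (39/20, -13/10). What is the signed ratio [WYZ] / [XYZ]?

[XYZ] = ½·(11·(-4−12) + (-9)·(12−(-11)) + (15/2)·(-11−(-4))) = ½·(-176 − 207 − 105/2) = -871/4.
[WYZ] = ½·((39/20)·(-4−12) + (-9)·(12−(-13/10)) + (15/2)·(-13/10−(-4))) = ½·(-156/5 − 1197/10 + 81/4) = -2613/40, so the ratio is (-2613/40)/(-871/4) = 3/10.

3/10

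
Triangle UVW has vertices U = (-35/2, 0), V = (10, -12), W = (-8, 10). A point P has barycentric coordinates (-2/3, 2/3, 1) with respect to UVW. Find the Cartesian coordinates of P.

(31/3, 2)

P = (-2/3)·U + (2/3)·V + 1·W.
x-coordinate: (-2/3)·(-35/2) + (2/3)·10 + 1·(-8) = 31/3.
y-coordinate: (-2/3)·0 + (2/3)·(-12) + 1·10 = 2.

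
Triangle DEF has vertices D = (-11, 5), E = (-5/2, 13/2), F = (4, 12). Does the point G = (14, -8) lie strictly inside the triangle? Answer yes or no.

Barycentric coordinates of G: (-5, 10, -4).
The three coordinates are negative, positive, negative; a point is interior exactly when all three are positive.

no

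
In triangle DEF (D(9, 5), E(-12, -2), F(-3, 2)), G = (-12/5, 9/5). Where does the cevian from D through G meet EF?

(-21/4, 1)

Barycentric coordinates of G with respect to DEF: (1/5, 1/5, 3/5).
On side EF the D-coordinate is zero; dropping G's D-weight 1/5 and renormalizing the remaining 1/5 : 3/5 gives weights 1/4, 3/4 on E, F.
H = (1/4)·(-12, -2) + (3/4)·(-3, 2) = (-21/4, 1).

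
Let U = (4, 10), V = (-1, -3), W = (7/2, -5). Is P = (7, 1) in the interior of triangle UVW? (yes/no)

no

Barycentric coordinates of P: (68/137, -99/137, 168/137).
The three coordinates are positive, negative, positive; a point is interior exactly when all three are positive.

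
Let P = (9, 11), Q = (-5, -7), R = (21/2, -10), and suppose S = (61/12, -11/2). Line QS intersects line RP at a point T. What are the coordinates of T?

Barycentric coordinates of S with respect to PQR: (1/6, 1/3, 1/2).
On side RP the Q-coordinate is zero; dropping S's Q-weight 1/3 and renormalizing the remaining 1/2 : 1/6 gives weights 3/4, 1/4 on R, P.
T = (3/4)·(21/2, -10) + (1/4)·(9, 11) = (81/8, -19/4).

(81/8, -19/4)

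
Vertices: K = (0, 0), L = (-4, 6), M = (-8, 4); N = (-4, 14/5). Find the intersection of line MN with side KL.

Barycentric coordinates of N with respect to KLM: (2/5, 1/5, 2/5).
On side KL the M-coordinate is zero; dropping N's M-weight 2/5 and renormalizing the remaining 2/5 : 1/5 gives weights 2/3, 1/3 on K, L.
J = (2/3)·(0, 0) + (1/3)·(-4, 6) = (-4/3, 2).

(-4/3, 2)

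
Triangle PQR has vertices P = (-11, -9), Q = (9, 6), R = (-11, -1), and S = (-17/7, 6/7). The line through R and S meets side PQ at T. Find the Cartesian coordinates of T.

Barycentric coordinates of S with respect to PQR: (1/7, 3/7, 3/7).
On side PQ the R-coordinate is zero; dropping S's R-weight 3/7 and renormalizing the remaining 1/7 : 3/7 gives weights 1/4, 3/4 on P, Q.
T = (1/4)·(-11, -9) + (3/4)·(9, 6) = (4, 9/4).

(4, 9/4)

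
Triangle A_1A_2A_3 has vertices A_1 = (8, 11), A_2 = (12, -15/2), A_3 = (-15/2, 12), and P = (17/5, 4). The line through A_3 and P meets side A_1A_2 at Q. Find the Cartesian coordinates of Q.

Barycentric coordinates of P with respect to A_1A_2A_3: (1/5, 2/5, 2/5).
On side A_1A_2 the A_3-coordinate is zero; dropping P's A_3-weight 2/5 and renormalizing the remaining 1/5 : 2/5 gives weights 1/3, 2/3 on A_1, A_2.
Q = (1/3)·(8, 11) + (2/3)·(12, -15/2) = (32/3, -4/3).

(32/3, -4/3)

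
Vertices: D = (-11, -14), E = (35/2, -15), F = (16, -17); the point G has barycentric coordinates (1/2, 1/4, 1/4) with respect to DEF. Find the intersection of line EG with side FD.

Line EG meets FD where the E-coordinate vanishes; zeroing G's E-weight and renormalizing leaves F, D-weights 1/4 : 1/2 → (1/3, 2/3).
So H = (1/3)·F + (2/3)·D = (-2, -15).

(-2, -15)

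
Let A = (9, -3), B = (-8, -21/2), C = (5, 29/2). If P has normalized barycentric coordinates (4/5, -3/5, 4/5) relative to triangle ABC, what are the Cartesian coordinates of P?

(16, 31/2)

P = (4/5)·A + (-3/5)·B + (4/5)·C.
x-coordinate: (4/5)·9 + (-3/5)·(-8) + (4/5)·5 = 16.
y-coordinate: (4/5)·(-3) + (-3/5)·(-21/2) + (4/5)·(29/2) = 31/2.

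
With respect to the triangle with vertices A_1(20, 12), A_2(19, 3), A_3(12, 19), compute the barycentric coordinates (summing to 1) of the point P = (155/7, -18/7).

Signed area of the reference triangle: [A_1A_2A_3] = ½·(20·(3−19) + 19·(19−12) + 12·(12−3)) = ½·(-320 + 133 + 108) = -79/2.
[PA_2A_3] = ½·((155/7)·(3−19) + 19·(19−(-18/7)) + 12·(-18/7−3)) = ½·(-2480/7 + 2869/7 − 468/7) = -79/14, so the A_1-coordinate is (-79/14)/(-79/2) = 1/7.
[A_1PA_3] = ½·(20·(-18/7−19) + (155/7)·(19−12) + 12·(12−(-18/7))) = ½·(-3020/7 + 155 + 1224/7) = -711/14, so the A_2-coordinate is 9/7.
[A_1A_2P] = ½·(20·(3−(-18/7)) + 19·(-18/7−12) + (155/7)·(12−3)) = ½·(780/7 − 1938/7 + 1395/7) = 237/14, so the A_3-coordinate is -3/7.
Check: 1/7 + 9/7 − 3/7 = 1.

(1/7, 9/7, -3/7)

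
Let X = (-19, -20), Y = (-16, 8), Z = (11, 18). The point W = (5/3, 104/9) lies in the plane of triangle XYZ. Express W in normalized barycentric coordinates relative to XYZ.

(1/9, 2/9, 2/3)

Signed area of the reference triangle: [XYZ] = ½·((-19)·(8−18) + (-16)·(18−(-20)) + 11·(-20−8)) = ½·(190 − 608 − 308) = -363.
[WYZ] = ½·((5/3)·(8−18) + (-16)·(18−(104/9)) + 11·(104/9−8)) = ½·(-50/3 − 928/9 + 352/9) = -121/3, so the X-coordinate is (-121/3)/(-363) = 1/9.
[XWZ] = ½·((-19)·(104/9−18) + (5/3)·(18−(-20)) + 11·(-20−(104/9))) = ½·(1102/9 + 190/3 − 3124/9) = -242/3, so the Y-coordinate is 2/9.
[XYW] = ½·((-19)·(8−(104/9)) + (-16)·(104/9−(-20)) + (5/3)·(-20−8)) = ½·(608/9 − 4544/9 − 140/3) = -242, so the Z-coordinate is 2/3.
Check: 1/9 + 2/9 + 2/3 = 1.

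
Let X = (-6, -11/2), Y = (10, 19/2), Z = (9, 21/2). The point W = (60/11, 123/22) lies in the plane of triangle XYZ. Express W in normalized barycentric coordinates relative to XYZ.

(3/11, 6/11, 2/11)

Signed area of the reference triangle: [XYZ] = ½·((-6)·(19/2−(21/2)) + 10·(21/2−(-11/2)) + 9·(-11/2−(19/2))) = ½·(6 + 160 − 135) = 31/2.
[WYZ] = ½·((60/11)·(19/2−(21/2)) + 10·(21/2−(123/22)) + 9·(123/22−(19/2))) = ½·(-60/11 + 540/11 − 387/11) = 93/22, so the X-coordinate is (93/22)/(31/2) = 3/11.
[XWZ] = ½·((-6)·(123/22−(21/2)) + (60/11)·(21/2−(-11/2)) + 9·(-11/2−(123/22))) = ½·(324/11 + 960/11 − 1098/11) = 93/11, so the Y-coordinate is 6/11.
[XYW] = ½·((-6)·(19/2−(123/22)) + 10·(123/22−(-11/2)) + (60/11)·(-11/2−(19/2))) = ½·(-258/11 + 1220/11 − 900/11) = 31/11, so the Z-coordinate is 2/11.
Check: 3/11 + 6/11 + 2/11 = 1.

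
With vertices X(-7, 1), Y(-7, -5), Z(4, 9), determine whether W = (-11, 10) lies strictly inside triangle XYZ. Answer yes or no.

Barycentric coordinates of W: (221/66, -131/66, -4/11).
The three coordinates are positive, negative, negative; a point is interior exactly when all three are positive.

no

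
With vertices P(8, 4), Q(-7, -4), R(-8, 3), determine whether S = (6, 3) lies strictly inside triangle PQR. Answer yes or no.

Barycentric coordinates of S: (98/113, 14/113, 1/113).
The three coordinates are positive, positive, positive; a point is interior exactly when all three are positive.

yes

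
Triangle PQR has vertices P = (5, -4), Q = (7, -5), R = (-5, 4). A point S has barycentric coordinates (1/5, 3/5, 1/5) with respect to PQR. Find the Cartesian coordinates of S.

S = (1/5)·P + (3/5)·Q + (1/5)·R.
x-coordinate: (1/5)·5 + (3/5)·7 + (1/5)·(-5) = 21/5.
y-coordinate: (1/5)·(-4) + (3/5)·(-5) + (1/5)·4 = -3.

(21/5, -3)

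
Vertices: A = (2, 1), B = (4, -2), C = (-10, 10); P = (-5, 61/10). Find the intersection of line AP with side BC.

(-8, 58/7)

Barycentric coordinates of P with respect to ABC: (3/10, 1/10, 3/5).
On side BC the A-coordinate is zero; dropping P's A-weight 3/10 and renormalizing the remaining 1/10 : 3/5 gives weights 1/7, 6/7 on B, C.
Q = (1/7)·(4, -2) + (6/7)·(-10, 10) = (-8, 58/7).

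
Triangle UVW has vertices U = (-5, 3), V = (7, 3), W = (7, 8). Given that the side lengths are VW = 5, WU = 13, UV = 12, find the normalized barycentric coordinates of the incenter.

(1/6, 13/30, 2/5)

The incenter has barycentric coordinates proportional to the opposite side lengths: (5 : 13 : 12).
Normalizing by 5+13+12 = 30 gives (1/6, 13/30, 2/5).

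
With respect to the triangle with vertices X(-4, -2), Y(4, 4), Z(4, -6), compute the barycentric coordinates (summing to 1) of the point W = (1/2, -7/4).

(7/16, 1/4, 5/16)

Signed area of the reference triangle: [XYZ] = ½·((-4)·(4−(-6)) + 4·(-6−(-2)) + 4·(-2−4)) = ½·(-40 − 16 − 24) = -40.
[WYZ] = ½·((1/2)·(4−(-6)) + 4·(-6−(-7/4)) + 4·(-7/4−4)) = ½·(5 − 17 − 23) = -35/2, so the X-coordinate is (-35/2)/(-40) = 7/16.
[XWZ] = ½·((-4)·(-7/4−(-6)) + (1/2)·(-6−(-2)) + 4·(-2−(-7/4))) = ½·(-17 − 2 − 1) = -10, so the Y-coordinate is 1/4.
[XYW] = ½·((-4)·(4−(-7/4)) + 4·(-7/4−(-2)) + (1/2)·(-2−4)) = ½·(-23 + 1 − 3) = -25/2, so the Z-coordinate is 5/16.
Check: 7/16 + 1/4 + 5/16 = 1.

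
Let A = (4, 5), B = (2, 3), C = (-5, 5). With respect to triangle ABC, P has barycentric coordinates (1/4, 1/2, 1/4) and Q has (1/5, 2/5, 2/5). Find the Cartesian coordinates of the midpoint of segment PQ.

(7/40, 41/10)

Barycentric coordinates of the midpoint are the average: (9/40, 9/20, 13/40).
Converting: (9/40)·A + (9/20)·B + (13/40)·C = (7/40, 41/10).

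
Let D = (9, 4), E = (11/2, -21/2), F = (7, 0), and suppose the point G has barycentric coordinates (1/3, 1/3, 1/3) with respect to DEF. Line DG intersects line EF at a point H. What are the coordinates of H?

(25/4, -21/4)

Line DG meets EF where the D-coordinate vanishes; zeroing G's D-weight and renormalizing leaves E, F-weights 1/3 : 1/3 → (1/2, 1/2).
So H = (1/2)·E + (1/2)·F = (25/4, -21/4).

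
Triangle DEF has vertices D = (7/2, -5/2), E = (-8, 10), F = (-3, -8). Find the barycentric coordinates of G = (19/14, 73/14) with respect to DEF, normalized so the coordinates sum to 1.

Signed area of the reference triangle: [DEF] = ½·((7/2)·(10−(-8)) + (-8)·(-8−(-5/2)) + (-3)·(-5/2−10)) = ½·(63 + 44 + 75/2) = 289/4.
[GEF] = ½·((19/14)·(10−(-8)) + (-8)·(-8−(73/14)) + (-3)·(73/14−10)) = ½·(171/7 + 740/7 + 201/14) = 289/4, so the D-coordinate is (289/4)/(289/4) = 1.
[DGF] = ½·((7/2)·(73/14−(-8)) + (19/14)·(-8−(-5/2)) + (-3)·(-5/2−(73/14))) = ½·(185/4 − 209/28 + 162/7) = 867/28, so the E-coordinate is 3/7.
[DEG] = ½·((7/2)·(10−(73/14)) + (-8)·(73/14−(-5/2)) + (19/14)·(-5/2−10)) = ½·(67/4 − 432/7 − 475/28) = -867/28, so the F-coordinate is -3/7.

(1, 3/7, -3/7)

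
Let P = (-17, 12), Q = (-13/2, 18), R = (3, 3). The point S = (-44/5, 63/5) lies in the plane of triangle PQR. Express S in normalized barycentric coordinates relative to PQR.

(2/5, 2/5, 1/5)

Signed area of the reference triangle: [PQR] = ½·((-17)·(18−3) + (-13/2)·(3−12) + 3·(12−18)) = ½·(-255 + 117/2 − 18) = -429/4.
[SQR] = ½·((-44/5)·(18−3) + (-13/2)·(3−(63/5)) + 3·(63/5−18)) = ½·(-132 + 312/5 − 81/5) = -429/10, so the P-coordinate is (-429/10)/(-429/4) = 2/5.
[PSR] = ½·((-17)·(63/5−3) + (-44/5)·(3−12) + 3·(12−(63/5))) = ½·(-816/5 + 396/5 − 9/5) = -429/10, so the Q-coordinate is 2/5.
[PQS] = ½·((-17)·(18−(63/5)) + (-13/2)·(63/5−12) + (-44/5)·(12−18)) = ½·(-459/5 − 39/10 + 264/5) = -429/20, so the R-coordinate is 1/5.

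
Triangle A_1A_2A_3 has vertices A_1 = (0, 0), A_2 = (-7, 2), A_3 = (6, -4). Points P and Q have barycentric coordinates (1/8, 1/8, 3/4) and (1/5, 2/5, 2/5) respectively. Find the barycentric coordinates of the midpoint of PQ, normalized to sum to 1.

Since both coordinate triples sum to 1, the midpoint's barycentrics are the componentwise average.
(1/8+1/5)/2 = 13/80; similarly 21/80 and 23/40.

(13/80, 21/80, 23/40)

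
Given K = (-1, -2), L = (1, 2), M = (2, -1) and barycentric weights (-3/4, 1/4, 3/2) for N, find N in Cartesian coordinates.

(4, 1/2)

N = (-3/4)·K + (1/4)·L + (3/2)·M.
x-coordinate: (-3/4)·(-1) + (1/4)·1 + (3/2)·2 = 4.
y-coordinate: (-3/4)·(-2) + (1/4)·2 + (3/2)·(-1) = 1/2.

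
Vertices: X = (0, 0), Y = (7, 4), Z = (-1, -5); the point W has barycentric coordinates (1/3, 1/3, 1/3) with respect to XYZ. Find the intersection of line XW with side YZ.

Line XW meets YZ where the X-coordinate vanishes; zeroing W's X-weight and renormalizing leaves Y, Z-weights 1/3 : 1/3 → (1/2, 1/2).
So V = (1/2)·Y + (1/2)·Z = (3, -1/2).

(3, -1/2)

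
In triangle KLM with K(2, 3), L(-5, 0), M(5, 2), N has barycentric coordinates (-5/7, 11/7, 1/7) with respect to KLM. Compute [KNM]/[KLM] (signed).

11/7

The signed ratio [KNM]/[KLM] equals the barycentric coordinate of N at vertex L, which is 11/7.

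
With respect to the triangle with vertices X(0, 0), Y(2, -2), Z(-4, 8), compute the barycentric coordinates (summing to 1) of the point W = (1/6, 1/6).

(2/3, 1/4, 1/12)

Signed area of the reference triangle: [XYZ] = ½·(0·(-2−8) + 2·(8−0) + (-4)·(0−(-2))) = ½·(0 + 16 − 8) = 4.
[WYZ] = ½·((1/6)·(-2−8) + 2·(8−(1/6)) + (-4)·(1/6−(-2))) = ½·(-5/3 + 47/3 − 26/3) = 8/3, so the X-coordinate is (8/3)/4 = 2/3.
[XWZ] = ½·(0·(1/6−8) + (1/6)·(8−0) + (-4)·(0−(1/6))) = ½·(0 + 4/3 + 2/3) = 1, so the Y-coordinate is 1/4.
[XYW] = ½·(0·(-2−(1/6)) + 2·(1/6−0) + (1/6)·(0−(-2))) = ½·(0 + 1/3 + 1/3) = 1/3, so the Z-coordinate is 1/12.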